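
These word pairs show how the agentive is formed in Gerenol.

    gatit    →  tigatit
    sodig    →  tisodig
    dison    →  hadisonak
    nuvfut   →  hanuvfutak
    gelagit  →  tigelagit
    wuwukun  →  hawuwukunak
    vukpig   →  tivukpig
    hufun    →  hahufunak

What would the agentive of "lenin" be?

tilenin

gatit and nuvfut both end in -t yet inflect differently (tigatit, hanuvfutak), so the final letter is not what conditions the rule; the last vowel is.
"lenin" has last vowel 'i'. The stems whose last vowel is 'i' (gatit → tigatit, vukpig → tivukpig, sodig → tisodig) add the prefix ti-.
So lenin → tilenin.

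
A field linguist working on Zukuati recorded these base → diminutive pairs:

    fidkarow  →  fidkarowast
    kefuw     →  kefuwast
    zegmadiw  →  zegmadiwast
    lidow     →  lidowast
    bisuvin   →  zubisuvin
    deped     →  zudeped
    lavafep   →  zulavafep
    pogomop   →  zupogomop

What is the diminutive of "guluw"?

guluwast

"guluw" ends in -w. The stems ending in -w (fidkarow → fidkarowast, kefuw → kefuwast, zegmadiw → zegmadiwast) add -ast.
So guluw → guluwast.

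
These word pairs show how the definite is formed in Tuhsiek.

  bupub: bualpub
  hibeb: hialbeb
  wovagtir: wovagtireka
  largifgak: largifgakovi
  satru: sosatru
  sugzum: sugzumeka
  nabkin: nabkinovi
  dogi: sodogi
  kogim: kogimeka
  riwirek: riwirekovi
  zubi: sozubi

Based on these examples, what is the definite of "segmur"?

dogi and nabkin both have last vowel 'i' yet inflect differently (sodogi, nabkinovi), so the last vowel is not what conditions the rule; the final letter is.
"segmur" ends in -r. The one such stem in the data (wovagtir → wovagtireka) adds -eka, so the same rule applies.
So segmur → segmureka.

segmureka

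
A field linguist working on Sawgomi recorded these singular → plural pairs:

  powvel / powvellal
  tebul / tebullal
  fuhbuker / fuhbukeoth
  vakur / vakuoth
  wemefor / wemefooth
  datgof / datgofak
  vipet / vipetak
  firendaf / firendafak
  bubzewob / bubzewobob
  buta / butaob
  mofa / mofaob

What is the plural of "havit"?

"havit" ends in -t. The one such stem in the data (vipet → vipetak) adds -ak, so the same rule applies.
So havit → havitak.

havitak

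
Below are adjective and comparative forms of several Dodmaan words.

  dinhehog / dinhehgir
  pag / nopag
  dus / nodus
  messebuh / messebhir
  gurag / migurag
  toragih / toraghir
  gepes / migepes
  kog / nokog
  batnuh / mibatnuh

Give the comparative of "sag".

"sag" has 1 vowel. The stems with 1 vowel (dus → nodus, kog → nokog, pag → nopag) add the prefix no-.
The other patterns: stems with 2 vowels add the prefix mi-; stems with 3 vowels delete the last vowel and add -ir.
So sag → nosag.

nosag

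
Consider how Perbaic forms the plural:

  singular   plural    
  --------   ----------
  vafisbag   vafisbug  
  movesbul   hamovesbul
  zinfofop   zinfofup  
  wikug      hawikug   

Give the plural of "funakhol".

wikug and vafisbag both end in -g yet inflect differently (hawikug, vafisbug), so the final letter is not what conditions the rule; the last vowel is.
"funakhol" has last vowel 'o'. The one such stem in the data (zinfofop → zinfofup) changes the last vowel to 'u' (as does vafisbag), so the same rule applies.
So funakhol → funakhul.

funakhul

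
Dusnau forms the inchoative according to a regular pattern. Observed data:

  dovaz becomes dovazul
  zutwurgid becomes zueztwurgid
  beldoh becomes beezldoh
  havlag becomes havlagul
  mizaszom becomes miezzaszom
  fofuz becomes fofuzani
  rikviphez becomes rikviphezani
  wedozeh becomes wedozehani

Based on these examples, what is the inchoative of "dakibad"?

dakibadul

dovaz and fofuz both end in -z yet inflect differently (dovazul, fofuzani), so the final letter is not what conditions the rule; the last vowel is.
"dakibad" has last vowel 'a'. The stems whose last vowel is 'a' (dovaz → dovazul, havlag → havlagul) add -ul.
The other patterns: stems whose last vowel is 'i' or 'o' insert -ez- after the first vowel; stems whose last vowel is 'e' or 'u' add -ani.
So dakibad → dakibadul.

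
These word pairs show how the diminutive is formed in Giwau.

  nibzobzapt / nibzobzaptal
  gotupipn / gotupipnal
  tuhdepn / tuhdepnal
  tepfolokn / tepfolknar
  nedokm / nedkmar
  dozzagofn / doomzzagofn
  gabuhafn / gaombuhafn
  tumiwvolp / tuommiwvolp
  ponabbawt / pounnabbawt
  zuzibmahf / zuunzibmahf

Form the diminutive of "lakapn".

lakapnal

"lakapn" has second-to-last letter 'p'. The stems whose second-to-last letter is 'p' (nibzobzapt → nibzobzaptal, gotupipn → gotupipnal, tuhdepn → tuhdepnal) add -al.
The other patterns: stems whose second-to-last letter is 'k' delete the last vowel and add -ar; stems whose second-to-last letter is 'f' or 'l' insert -om- after the first vowel; stems whose second-to-last letter is 'h' or 'w' insert -un- after the first vowel.
So lakapn → lakapnal.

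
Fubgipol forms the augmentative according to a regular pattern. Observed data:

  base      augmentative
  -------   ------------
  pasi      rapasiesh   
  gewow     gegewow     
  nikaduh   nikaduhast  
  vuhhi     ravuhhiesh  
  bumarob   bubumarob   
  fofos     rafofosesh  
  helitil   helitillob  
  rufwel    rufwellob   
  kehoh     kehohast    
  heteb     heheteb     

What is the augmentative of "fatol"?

kehoh and gewow both have last vowel 'o' yet inflect differently (kehohast, gegewow), so the last vowel is not what conditions the rule; the final letter is.
"fatol" ends in -l. The stems ending in -l (rufwel → rufwellob, helitil → helitillob) double the final consonant and add -ob.
So fatol → fatollob.

fatollob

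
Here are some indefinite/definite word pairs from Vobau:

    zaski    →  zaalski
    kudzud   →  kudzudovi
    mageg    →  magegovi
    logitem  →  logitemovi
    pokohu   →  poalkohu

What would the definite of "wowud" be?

wowudovi

"wowud" ends in a consonant. The stems ending in a consonant (mageg → magegovi, logitem → logitemovi, kudzud → kudzudovi) add -ovi.
The other pattern: stems ending in a vowel insert -al- after the first vowel.
So wowud → wowudovi.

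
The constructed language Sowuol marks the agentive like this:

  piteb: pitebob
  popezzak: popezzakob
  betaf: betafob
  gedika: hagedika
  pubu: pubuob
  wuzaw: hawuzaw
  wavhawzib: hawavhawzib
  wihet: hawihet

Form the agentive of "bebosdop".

bebosdopob

wavhawzib and piteb both end in -b yet inflect differently (hawavhawzib, pitebob), so the final letter is not what conditions the rule; the first letter is.
"bebosdop" begins with b-. The one such stem in the data (betaf → betafob) adds -ob, so the same rule applies.
The other pattern: stems beginning with g- or w- add the prefix ha-.
So bebosdop → bebosdopob.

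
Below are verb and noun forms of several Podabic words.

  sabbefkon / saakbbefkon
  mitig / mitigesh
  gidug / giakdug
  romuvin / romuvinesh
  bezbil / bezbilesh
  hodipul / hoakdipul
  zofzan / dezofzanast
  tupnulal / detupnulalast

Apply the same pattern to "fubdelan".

zofzan and romuvin both end in -n yet inflect differently (dezofzanast, romuvinesh), so the final letter is not what conditions the rule; the last vowel is.
"fubdelan" has last vowel 'a'. The stems whose last vowel is 'a' (tupnulal → detupnulalast, zofzan → dezofzanast) add de- … -ast around the stem.
The other patterns: stems whose last vowel is 'i' add -esh; stems whose last vowel is 'o' or 'u' insert -ak- after the first vowel.
So fubdelan → defubdelanast.

defubdelanast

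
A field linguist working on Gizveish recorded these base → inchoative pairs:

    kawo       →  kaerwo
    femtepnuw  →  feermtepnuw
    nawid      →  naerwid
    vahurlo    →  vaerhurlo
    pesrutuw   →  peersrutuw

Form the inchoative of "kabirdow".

Every pair shown (kawo → kaerwo, femtepnuw → feermtepnuw, nawid → naerwid, …) follows the same rule: insert -er- after the first vowel.
So kabirdow → kaerbirdow.

kaerbirdow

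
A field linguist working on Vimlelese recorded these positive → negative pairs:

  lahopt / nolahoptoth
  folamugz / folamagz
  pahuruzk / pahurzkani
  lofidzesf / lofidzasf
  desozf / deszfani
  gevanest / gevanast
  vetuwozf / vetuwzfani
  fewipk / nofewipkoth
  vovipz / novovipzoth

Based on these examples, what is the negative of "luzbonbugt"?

luzbonbagt

"luzbonbugt" has second-to-last letter 'g'. The one such stem in the data (folamugz → folamagz) changes the last vowel to 'a' (as do lofidzesf, gevanest), so the same rule applies.
So luzbonbugt → luzbonbagt.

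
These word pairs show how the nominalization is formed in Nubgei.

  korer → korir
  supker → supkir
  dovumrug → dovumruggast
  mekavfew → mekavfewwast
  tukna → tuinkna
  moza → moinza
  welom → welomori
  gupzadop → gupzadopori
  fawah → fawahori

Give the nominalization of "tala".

korer and mekavfew both have last vowel 'e' yet inflect differently (korir, mekavfewwast), so the last vowel is not what conditions the rule; the final letter is.
"tala" ends in -a. The stems ending in -a (tukna → tuinkna, moza → moinza) insert -in- after the first vowel.
The other patterns: stems ending in -r change the last vowel to 'i'; stems ending in -g or -w double the final consonant and add -ast; stems ending in -h, -m or -p add -ori.
So tala → tainla.

tainla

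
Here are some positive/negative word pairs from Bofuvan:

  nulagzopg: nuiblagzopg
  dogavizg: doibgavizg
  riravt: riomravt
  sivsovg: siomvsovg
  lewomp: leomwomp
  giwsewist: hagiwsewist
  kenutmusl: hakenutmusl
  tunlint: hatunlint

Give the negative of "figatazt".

fiibgatazt

"figatazt" has second-to-last letter 'z'. The one such stem in the data (dogavizg → doibgavizg) inserts -ib- after the first vowel (as does nulagzopg), so the same rule applies.
The other patterns: stems whose second-to-last letter is 'm' or 'v' insert -om- after the first vowel; stems whose second-to-last letter is 'n' or 's' add the prefix ha-.
So figatazt → fiibgatazt.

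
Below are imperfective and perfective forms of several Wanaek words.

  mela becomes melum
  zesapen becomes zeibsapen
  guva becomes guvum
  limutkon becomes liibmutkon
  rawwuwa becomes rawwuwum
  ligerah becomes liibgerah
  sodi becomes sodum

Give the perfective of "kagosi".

kagosum

guva and ligerah both have last vowel 'a' yet inflect differently (guvum, liibgerah), so the last vowel is not what conditions the rule; whether the stem ends in a vowel or a consonant is.
"kagosi" ends in a vowel. The stems ending in a vowel (guva → guvum, sodi → sodum, rawwuwa → rawwuwum) drop the final letter and add -um.
The other pattern: stems ending in a consonant insert -ib- after the first vowel.
So kagosi → kagosum.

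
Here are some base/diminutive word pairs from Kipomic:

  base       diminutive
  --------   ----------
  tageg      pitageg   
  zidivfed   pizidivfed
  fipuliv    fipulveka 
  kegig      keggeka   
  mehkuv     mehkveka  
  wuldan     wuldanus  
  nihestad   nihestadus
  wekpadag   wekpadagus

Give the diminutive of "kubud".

kubdeka

tageg and kegig both end in -g yet inflect differently (pitageg, keggeka), so the final letter is not what conditions the rule; the last vowel is.
"kubud" has last vowel 'u'. The one such stem in the data (mehkuv → mehkveka) deletes the last vowel and adds -eka (as do fipuliv, kegig), so the same rule applies.
So kubud → kubdeka.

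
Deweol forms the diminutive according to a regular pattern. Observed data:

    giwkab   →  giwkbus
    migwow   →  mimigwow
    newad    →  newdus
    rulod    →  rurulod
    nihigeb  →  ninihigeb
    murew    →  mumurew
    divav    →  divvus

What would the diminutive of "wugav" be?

wugvus

giwkab and nihigeb both end in -b yet inflect differently (giwkbus, ninihigeb), so the final letter is not what conditions the rule; the last vowel is.
"wugav" has last vowel 'a'. The stems whose last vowel is 'a' (newad → newdus, divav → divvus, giwkab → giwkbus) delete the last vowel and add -us.
The other pattern: stems whose last vowel is 'e' or 'o' repeat the first consonant+vowel as a prefix.
So wugav → wugvus.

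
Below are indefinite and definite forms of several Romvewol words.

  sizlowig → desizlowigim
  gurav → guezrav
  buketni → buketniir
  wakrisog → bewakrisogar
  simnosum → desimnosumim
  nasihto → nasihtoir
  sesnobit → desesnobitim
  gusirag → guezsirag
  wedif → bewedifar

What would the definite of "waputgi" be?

sizlowig and gusirag both end in -g yet inflect differently (desizlowigim, guezsirag), so the final letter is not what conditions the rule; the first letter is.
"waputgi" begins with w-. The stems beginning with w- (wedif → bewedifar, wakrisog → bewakrisogar) add be- … -ar around the stem.
The other patterns: stems beginning with s- add de- … -im around the stem; stems beginning with g- insert -ez- after the first vowel; stems beginning with b- or n- add -ir.
So waputgi → bewaputgiar.

bewaputgiar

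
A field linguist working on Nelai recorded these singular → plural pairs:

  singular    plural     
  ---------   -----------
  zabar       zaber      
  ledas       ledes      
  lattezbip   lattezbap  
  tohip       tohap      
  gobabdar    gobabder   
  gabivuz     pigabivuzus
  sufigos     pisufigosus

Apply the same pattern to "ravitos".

piravitosus

sufigos and ledas both end in -s yet inflect differently (pisufigosus, ledes), so the final letter is not what conditions the rule; the last vowel is.
"ravitos" has last vowel 'o'. The one such stem in the data (sufigos → pisufigosus) adds pi- … -us around the stem, so the same rule applies.
The other patterns: stems whose last vowel is 'i' change the last vowel to 'a'; stems whose last vowel is 'a' change the last vowel to 'e'.
So ravitos → piravitosus.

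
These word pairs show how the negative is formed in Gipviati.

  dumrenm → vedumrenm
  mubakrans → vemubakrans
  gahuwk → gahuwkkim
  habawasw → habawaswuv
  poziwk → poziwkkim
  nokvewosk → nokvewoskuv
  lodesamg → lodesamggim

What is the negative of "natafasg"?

natafasguv

nokvewosk and gahuwk both end in -k yet inflect differently (nokvewoskuv, gahuwkkim), so the final letter is not what conditions the rule; the second-to-last letter is.
"natafasg" has second-to-last letter 's'. The stems whose second-to-last letter is 's' (nokvewosk → nokvewoskuv, habawasw → habawaswuv) add -uv.
So natafasg → natafasguv.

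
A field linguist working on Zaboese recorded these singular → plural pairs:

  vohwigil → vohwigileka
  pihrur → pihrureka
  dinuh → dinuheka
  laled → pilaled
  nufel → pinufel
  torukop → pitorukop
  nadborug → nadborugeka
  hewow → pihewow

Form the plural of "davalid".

davalideka

"davalid" has last vowel 'i'. The one such stem in the data (vohwigil → vohwigileka) adds -eka, so the same rule applies.
The other pattern: stems whose last vowel is 'e' or 'o' add the prefix pi-.
So davalid → davalideka.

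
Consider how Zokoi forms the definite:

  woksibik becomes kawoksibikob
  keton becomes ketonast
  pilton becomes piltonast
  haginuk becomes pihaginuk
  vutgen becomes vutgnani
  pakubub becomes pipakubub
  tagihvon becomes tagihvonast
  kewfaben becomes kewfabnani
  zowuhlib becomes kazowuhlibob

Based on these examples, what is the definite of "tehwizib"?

katehwizibob

haginuk and woksibik both end in -k yet inflect differently (pihaginuk, kawoksibikob), so the final letter is not what conditions the rule; the last vowel is.
"tehwizib" has last vowel 'i'. The stems whose last vowel is 'i' (woksibik → kawoksibikob, zowuhlib → kazowuhlibob) add ka- … -ob around the stem.
So tehwizib → katehwizibob.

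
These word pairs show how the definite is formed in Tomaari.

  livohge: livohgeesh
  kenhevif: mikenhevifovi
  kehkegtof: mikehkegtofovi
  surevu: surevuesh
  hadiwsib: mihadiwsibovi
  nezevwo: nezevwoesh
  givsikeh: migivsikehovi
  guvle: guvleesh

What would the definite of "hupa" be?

hupaesh

kehkegtof and nezevwo both have last vowel 'o' yet inflect differently (mikehkegtofovi, nezevwoesh), so the last vowel is not what conditions the rule; whether the stem ends in a vowel or a consonant is.
"hupa" ends in a vowel. The stems ending in a vowel (nezevwo → nezevwoesh, surevu → surevuesh, livohge → livohgeesh) add -esh.
So hupa → hupaesh.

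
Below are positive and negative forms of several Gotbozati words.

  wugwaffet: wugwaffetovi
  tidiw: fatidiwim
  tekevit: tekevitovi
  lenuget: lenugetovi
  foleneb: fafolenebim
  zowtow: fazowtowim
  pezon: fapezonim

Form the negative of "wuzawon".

lenuget and foleneb both have last vowel 'e' yet inflect differently (lenugetovi, fafolenebim), so the last vowel is not what conditions the rule; the final letter is.
"wuzawon" ends in -n. The one such stem in the data (pezon → fapezonim) adds fa- … -im around the stem, so the same rule applies.
The other pattern: stems ending in -t add -ovi.
So wuzawon → fawuzawonim.

fawuzawonim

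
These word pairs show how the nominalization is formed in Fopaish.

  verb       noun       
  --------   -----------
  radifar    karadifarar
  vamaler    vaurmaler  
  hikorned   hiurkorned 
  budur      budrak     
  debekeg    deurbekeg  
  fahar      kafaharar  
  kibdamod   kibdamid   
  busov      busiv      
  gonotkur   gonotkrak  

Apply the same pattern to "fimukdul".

hikorned and kibdamod both end in -d yet inflect differently (hiurkorned, kibdamid), so the final letter is not what conditions the rule; the last vowel is.
"fimukdul" has last vowel 'u'. The stems whose last vowel is 'u' (budur → budrak, gonotkur → gonotkrak) delete the last vowel and add -ak.
So fimukdul → fimukdlak.

fimukdlak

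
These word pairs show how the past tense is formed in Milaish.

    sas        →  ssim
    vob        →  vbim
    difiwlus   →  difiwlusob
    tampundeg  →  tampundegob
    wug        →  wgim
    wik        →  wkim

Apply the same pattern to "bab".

sas and difiwlus both end in -s yet inflect differently (ssim, difiwlusob), so the final letter is not what conditions the rule; the number of vowels is.
"bab" has 1 vowel. The stems with 1 vowel (vob → vbim, wik → wkim, wug → wgim) delete the last vowel and add -im.
So bab → bbim.

bbim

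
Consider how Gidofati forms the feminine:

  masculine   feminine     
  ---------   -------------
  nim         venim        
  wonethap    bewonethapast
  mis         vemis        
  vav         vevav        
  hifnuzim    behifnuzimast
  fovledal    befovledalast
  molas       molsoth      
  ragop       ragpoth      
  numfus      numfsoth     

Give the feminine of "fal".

"fal" has 1 vowel. The stems with 1 vowel (vav → vevav, nim → venim, mis → vemis) add the prefix ve-.
The other patterns: stems with 2 vowels delete the last vowel and add -oth; stems with 3 vowels add be- … -ast around the stem.
So fal → vefal.

vefal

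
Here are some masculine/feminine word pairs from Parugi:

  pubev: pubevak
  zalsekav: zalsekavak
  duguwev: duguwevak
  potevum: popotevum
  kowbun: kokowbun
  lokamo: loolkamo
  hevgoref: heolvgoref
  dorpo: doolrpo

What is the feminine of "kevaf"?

keolvaf

pubev and hevgoref both have last vowel 'e' yet inflect differently (pubevak, heolvgoref), so the last vowel is not what conditions the rule; the final letter is.
"kevaf" ends in -f. The one such stem in the data (hevgoref → heolvgoref) inserts -ol- after the first vowel (as do lokamo, dorpo), so the same rule applies.
So kevaf → keolvaf.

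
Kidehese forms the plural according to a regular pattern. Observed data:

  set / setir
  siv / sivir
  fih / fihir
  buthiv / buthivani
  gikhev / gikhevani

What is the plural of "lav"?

lavir

siv and buthiv both end in -v yet inflect differently (sivir, buthivani), so the final letter is not what conditions the rule; the number of vowels is.
"lav" has 1 vowel. The stems with 1 vowel (fih → fihir, siv → sivir, set → setir) add -ir.
The other pattern: stems with 2 vowels add -ani.
So lav → lavir.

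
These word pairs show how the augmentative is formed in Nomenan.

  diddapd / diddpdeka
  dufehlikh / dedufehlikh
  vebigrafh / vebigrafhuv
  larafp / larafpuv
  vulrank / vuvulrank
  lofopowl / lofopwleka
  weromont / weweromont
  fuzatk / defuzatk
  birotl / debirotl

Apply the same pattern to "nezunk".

"nezunk" has second-to-last letter 'n'. The stems whose second-to-last letter is 'n' (weromont → weweromont, vulrank → vuvulrank) repeat the first consonant+vowel as a prefix.
The other patterns: stems whose second-to-last letter is 'f' add -uv; stems whose second-to-last letter is 'p' or 'w' delete the last vowel and add -eka; stems whose second-to-last letter is 'k' or 't' add the prefix de-.
So nezunk → nenezunk.

nenezunk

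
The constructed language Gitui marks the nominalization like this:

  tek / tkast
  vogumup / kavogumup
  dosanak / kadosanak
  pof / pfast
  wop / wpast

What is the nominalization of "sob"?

vogumup and wop both end in -p yet inflect differently (kavogumup, wpast), so the final letter is not what conditions the rule; the number of vowels is.
"sob" has 1 vowel. The stems with 1 vowel (pof → pfast, wop → wpast, tek → tkast) delete the last vowel and add -ast.
The other pattern: stems with 3 vowels add the prefix ka-.
So sob → sbast.

sbast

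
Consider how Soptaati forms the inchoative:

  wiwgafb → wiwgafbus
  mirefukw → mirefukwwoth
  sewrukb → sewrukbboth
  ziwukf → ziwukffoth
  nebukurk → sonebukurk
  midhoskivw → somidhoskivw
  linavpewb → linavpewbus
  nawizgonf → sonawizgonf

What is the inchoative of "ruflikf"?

linavpewb and sewrukb both end in -b yet inflect differently (linavpewbus, sewrukbboth), so the final letter is not what conditions the rule; the second-to-last letter is.
"ruflikf" has second-to-last letter 'k'. The stems whose second-to-last letter is 'k' (sewrukb → sewrukbboth, mirefukw → mirefukwwoth, ziwukf → ziwukffoth) double the final consonant and add -oth.
So ruflikf → ruflikffoth.

ruflikffoth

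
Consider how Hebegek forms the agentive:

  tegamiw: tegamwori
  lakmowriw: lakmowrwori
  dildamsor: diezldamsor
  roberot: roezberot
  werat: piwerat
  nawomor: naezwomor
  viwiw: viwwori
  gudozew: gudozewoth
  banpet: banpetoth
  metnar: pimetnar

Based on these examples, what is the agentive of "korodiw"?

korodwori

roberot and banpet both end in -t yet inflect differently (roezberot, banpetoth), so the final letter is not what conditions the rule; the last vowel is.
"korodiw" has last vowel 'i'. The stems whose last vowel is 'i' (viwiw → viwwori, tegamiw → tegamwori, lakmowriw → lakmowrwori) delete the last vowel and add -ori.
The other patterns: stems whose last vowel is 'o' insert -ez- after the first vowel; stems whose last vowel is 'e' add -oth; stems whose last vowel is 'a' add the prefix pi-.
So korodiw → korodwori.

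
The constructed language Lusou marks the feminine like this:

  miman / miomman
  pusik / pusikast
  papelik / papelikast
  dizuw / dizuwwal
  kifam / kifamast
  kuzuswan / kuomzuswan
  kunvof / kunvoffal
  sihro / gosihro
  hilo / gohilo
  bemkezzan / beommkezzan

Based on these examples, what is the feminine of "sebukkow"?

"sebukkow" ends in -w. The one such stem in the data (dizuw → dizuwwal) doubles the final consonant and adds -al (as does kunvof), so the same rule applies.
The other patterns: stems ending in -k or -m add -ast; stems ending in -o add the prefix go-; stems ending in -n insert -om- after the first vowel.
So sebukkow → sebukkowwal.

sebukkowwal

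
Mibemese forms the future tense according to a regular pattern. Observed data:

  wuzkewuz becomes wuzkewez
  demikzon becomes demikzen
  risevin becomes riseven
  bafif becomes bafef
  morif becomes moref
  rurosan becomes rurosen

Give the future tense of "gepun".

gepen

Every pair shown (wuzkewuz → wuzkewez, demikzon → demikzen, risevin → riseven, …) follows the same rule: change the last vowel to 'e'.
So gepun → gepen.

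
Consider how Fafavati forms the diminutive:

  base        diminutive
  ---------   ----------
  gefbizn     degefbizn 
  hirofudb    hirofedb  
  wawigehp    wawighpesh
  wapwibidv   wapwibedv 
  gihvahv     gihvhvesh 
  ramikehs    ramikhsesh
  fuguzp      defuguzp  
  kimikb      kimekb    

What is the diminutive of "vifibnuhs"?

fuguzp and wawigehp both end in -p yet inflect differently (defuguzp, wawighpesh), so the final letter is not what conditions the rule; the second-to-last letter is.
"vifibnuhs" has second-to-last letter 'h'. The stems whose second-to-last letter is 'h' (ramikehs → ramikhsesh, wawigehp → wawighpesh, gihvahv → gihvhvesh) delete the last vowel and add -esh.
The other patterns: stems whose second-to-last letter is 'z' add the prefix de-; stems whose second-to-last letter is 'd' or 'k' change the last vowel to 'e'.
So vifibnuhs → vifibnhsesh.

vifibnhsesh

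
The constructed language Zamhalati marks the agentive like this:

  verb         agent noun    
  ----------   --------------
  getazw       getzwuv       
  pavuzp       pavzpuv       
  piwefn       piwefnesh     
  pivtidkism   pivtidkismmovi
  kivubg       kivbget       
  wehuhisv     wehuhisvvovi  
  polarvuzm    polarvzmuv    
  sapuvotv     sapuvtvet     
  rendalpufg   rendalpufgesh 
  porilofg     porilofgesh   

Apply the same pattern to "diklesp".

"diklesp" has second-to-last letter 's'. The stems whose second-to-last letter is 's' (wehuhisv → wehuhisvvovi, pivtidkism → pivtidkismmovi) double the final consonant and add -ovi.
The other patterns: stems whose second-to-last letter is 'f' add -esh; stems whose second-to-last letter is 'z' delete the last vowel and add -uv; stems whose second-to-last letter is 'b' or 't' delete the last vowel and add -et.
So diklesp → diklesppovi.

diklesppovi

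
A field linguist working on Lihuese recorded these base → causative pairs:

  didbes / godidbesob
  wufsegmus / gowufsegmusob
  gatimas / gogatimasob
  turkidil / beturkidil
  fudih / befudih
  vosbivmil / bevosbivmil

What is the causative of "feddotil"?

befeddotil

"feddotil" ends in -l. The stems ending in -l (turkidil → beturkidil, vosbivmil → bevosbivmil) add the prefix be-.
The other pattern: stems ending in -s add go- … -ob around the stem.
So feddotil → befeddotil.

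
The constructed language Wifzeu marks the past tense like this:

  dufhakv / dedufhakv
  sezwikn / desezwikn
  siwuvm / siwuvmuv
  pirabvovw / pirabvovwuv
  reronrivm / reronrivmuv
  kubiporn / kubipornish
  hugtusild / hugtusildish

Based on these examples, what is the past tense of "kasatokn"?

dekasatokn

sezwikn and kubiporn both end in -n yet inflect differently (desezwikn, kubipornish), so the final letter is not what conditions the rule; the second-to-last letter is.
"kasatokn" has second-to-last letter 'k'. The stems whose second-to-last letter is 'k' (dufhakv → dedufhakv, sezwikn → desezwikn) add the prefix de-.
So kasatokn → dekasatokn.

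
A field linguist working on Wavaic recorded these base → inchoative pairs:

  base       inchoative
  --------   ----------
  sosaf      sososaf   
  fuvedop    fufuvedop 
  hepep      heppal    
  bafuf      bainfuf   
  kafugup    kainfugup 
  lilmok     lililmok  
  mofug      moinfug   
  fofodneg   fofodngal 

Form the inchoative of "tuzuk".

tuinzuk

mofug and fofodneg both end in -g yet inflect differently (moinfug, fofodngal), so the final letter is not what conditions the rule; the last vowel is.
"tuzuk" has last vowel 'u'. The stems whose last vowel is 'u' (bafuf → bainfuf, kafugup → kainfugup, mofug → moinfug) insert -in- after the first vowel.
The other patterns: stems whose last vowel is 'e' delete the last vowel and add -al; stems whose last vowel is 'a' or 'o' repeat the first consonant+vowel as a prefix.
So tuzuk → tuinzuk.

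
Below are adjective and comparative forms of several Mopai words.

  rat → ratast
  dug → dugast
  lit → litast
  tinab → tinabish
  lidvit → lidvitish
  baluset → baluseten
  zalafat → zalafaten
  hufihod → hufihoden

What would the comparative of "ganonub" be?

rat and lidvit both end in -t yet inflect differently (ratast, lidvitish), so the final letter is not what conditions the rule; the number of vowels is.
"ganonub" has 3 vowels. The stems with 3 vowels (baluset → baluseten, zalafat → zalafaten, hufihod → hufihoden) add -en.
So ganonub → ganonuben.

ganonuben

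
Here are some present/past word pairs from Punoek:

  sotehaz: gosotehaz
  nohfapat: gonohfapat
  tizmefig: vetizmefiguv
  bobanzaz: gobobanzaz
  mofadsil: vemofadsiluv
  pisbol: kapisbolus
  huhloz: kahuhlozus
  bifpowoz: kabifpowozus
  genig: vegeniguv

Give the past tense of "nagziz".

venagzizuv

"nagziz" has last vowel 'i'. The stems whose last vowel is 'i' (tizmefig → vetizmefiguv, mofadsil → vemofadsiluv, genig → vegeniguv) add ve- … -uv around the stem.
The other patterns: stems whose last vowel is 'a' add the prefix go-; stems whose last vowel is 'o' add ka- … -us around the stem.
So nagziz → venagzizuv.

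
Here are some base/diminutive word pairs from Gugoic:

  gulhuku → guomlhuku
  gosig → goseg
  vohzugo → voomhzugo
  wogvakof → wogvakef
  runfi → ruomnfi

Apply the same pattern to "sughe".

suomghe

gosig and runfi both have last vowel 'i' yet inflect differently (goseg, ruomnfi), so the last vowel is not what conditions the rule; whether the stem ends in a vowel or a consonant is.
"sughe" ends in a vowel. The stems ending in a vowel (runfi → ruomnfi, gulhuku → guomlhuku, vohzugo → voomhzugo) insert -om- after the first vowel.
So sughe → suomghe.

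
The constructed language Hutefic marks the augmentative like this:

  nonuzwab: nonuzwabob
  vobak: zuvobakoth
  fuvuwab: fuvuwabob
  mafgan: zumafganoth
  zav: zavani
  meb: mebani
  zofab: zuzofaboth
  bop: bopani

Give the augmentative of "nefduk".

zunefdukoth

meb and zofab both end in -b yet inflect differently (mebani, zuzofaboth), so the final letter is not what conditions the rule; the number of vowels is.
"nefduk" has 2 vowels. The stems with 2 vowels (vobak → zuvobakoth, zofab → zuzofaboth, mafgan → zumafganoth) add zu- … -oth around the stem.
The other patterns: stems with 1 vowel add -ani; stems with 3 vowels add -ob.
So nefduk → zunefdukoth.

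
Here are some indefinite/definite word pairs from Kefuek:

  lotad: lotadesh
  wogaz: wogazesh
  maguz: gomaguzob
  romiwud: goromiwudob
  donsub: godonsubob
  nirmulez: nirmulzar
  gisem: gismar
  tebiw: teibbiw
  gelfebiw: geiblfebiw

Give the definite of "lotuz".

golotuzob

wogaz and maguz both end in -z yet inflect differently (wogazesh, gomaguzob), so the final letter is not what conditions the rule; the last vowel is.
"lotuz" has last vowel 'u'. The stems whose last vowel is 'u' (maguz → gomaguzob, romiwud → goromiwudob, donsub → godonsubob) add go- … -ob around the stem.
The other patterns: stems whose last vowel is 'a' add -esh; stems whose last vowel is 'e' delete the last vowel and add -ar; stems whose last vowel is 'i' insert -ib- after the first vowel.
So lotuz → golotuzob.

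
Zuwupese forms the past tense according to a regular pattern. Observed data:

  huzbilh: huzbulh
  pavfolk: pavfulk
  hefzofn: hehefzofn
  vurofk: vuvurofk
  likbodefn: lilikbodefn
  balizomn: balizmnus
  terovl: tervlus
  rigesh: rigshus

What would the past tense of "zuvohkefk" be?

pavfolk and vurofk both end in -k yet inflect differently (pavfulk, vuvurofk), so the final letter is not what conditions the rule; the second-to-last letter is.
"zuvohkefk" has second-to-last letter 'f'. The stems whose second-to-last letter is 'f' (hefzofn → hehefzofn, vurofk → vuvurofk, likbodefn → lilikbodefn) repeat the first consonant+vowel as a prefix.
So zuvohkefk → zuzuvohkefk.

zuzuvohkefk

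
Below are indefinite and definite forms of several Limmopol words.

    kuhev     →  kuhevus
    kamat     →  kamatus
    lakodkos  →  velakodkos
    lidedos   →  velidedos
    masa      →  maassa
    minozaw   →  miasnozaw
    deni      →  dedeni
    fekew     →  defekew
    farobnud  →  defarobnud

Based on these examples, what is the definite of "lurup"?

velurup

minozaw and fekew both end in -w yet inflect differently (miasnozaw, defekew), so the final letter is not what conditions the rule; the first letter is.
"lurup" begins with l-. The stems beginning with l- (lakodkos → velakodkos, lidedos → velidedos) add the prefix ve-.
The other patterns: stems beginning with k- add -us; stems beginning with m- insert -as- after the first vowel; stems beginning with d- or f- add the prefix de-.
So lurup → velurup.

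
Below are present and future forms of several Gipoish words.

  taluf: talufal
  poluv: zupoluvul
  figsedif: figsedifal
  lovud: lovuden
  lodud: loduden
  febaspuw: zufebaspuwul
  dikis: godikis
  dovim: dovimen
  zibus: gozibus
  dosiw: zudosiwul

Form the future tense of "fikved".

fikveden

"fikved" ends in -d. The stems ending in -d (lovud → lovuden, lodud → loduden) add -en.
The other patterns: stems ending in -f add -al; stems ending in -s add the prefix go-; stems ending in -v or -w add zu- … -ul around the stem.
So fikved → fikveden.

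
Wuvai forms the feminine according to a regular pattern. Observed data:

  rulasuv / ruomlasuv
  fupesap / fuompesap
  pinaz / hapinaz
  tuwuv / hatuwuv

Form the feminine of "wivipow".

tuwuv and rulasuv both end in -v yet inflect differently (hatuwuv, ruomlasuv), so the final letter is not what conditions the rule; the number of vowels is.
"wivipow" has 3 vowels. The stems with 3 vowels (fupesap → fuompesap, rulasuv → ruomlasuv) insert -om- after the first vowel.
So wivipow → wiomvipow.

wiomvipow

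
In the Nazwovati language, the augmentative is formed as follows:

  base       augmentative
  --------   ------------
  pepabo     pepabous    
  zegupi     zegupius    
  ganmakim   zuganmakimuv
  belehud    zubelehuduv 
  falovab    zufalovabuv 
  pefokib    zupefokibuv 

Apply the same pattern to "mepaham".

ganmakim and zegupi both have last vowel 'i' yet inflect differently (zuganmakimuv, zegupius), so the last vowel is not what conditions the rule; whether the stem ends in a vowel or a consonant is.
"mepaham" ends in a consonant. The stems ending in a consonant (belehud → zubelehuduv, falovab → zufalovabuv, ganmakim → zuganmakimuv) add zu- … -uv around the stem.
The other pattern: stems ending in a vowel add -us.
So mepaham → zumepahamuv.

zumepahamuv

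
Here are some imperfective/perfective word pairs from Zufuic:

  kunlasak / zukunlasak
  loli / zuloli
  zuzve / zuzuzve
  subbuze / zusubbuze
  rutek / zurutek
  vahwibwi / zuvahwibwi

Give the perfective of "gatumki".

zugatumki

Every pair shown (kunlasak → zukunlasak, loli → zuloli, zuzve → zuzuzve, …) follows the same rule: add the prefix zu-.
So gatumki → zugatumki.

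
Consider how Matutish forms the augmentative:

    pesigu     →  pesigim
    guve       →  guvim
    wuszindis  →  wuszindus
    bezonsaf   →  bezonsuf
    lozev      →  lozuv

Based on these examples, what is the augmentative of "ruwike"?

ruwikim

"ruwike" ends in a vowel. The stems ending in a vowel (pesigu → pesigim, guve → guvim) drop the final letter and add -im.
The other pattern: stems ending in a consonant change the last vowel to 'u'.
So ruwike → ruwikim.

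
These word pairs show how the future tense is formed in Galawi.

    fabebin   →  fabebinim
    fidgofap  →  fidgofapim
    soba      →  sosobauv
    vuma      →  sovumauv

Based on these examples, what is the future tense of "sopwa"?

fidgofap and soba both have last vowel 'a' yet inflect differently (fidgofapim, sosobauv), so the last vowel is not what conditions the rule; whether the stem ends in a vowel or a consonant is.
"sopwa" ends in a vowel. The stems ending in a vowel (soba → sosobauv, vuma → sovumauv) add so- … -uv around the stem.
The other pattern: stems ending in a consonant add -im.
So sopwa → sosopwauv.

sosopwauv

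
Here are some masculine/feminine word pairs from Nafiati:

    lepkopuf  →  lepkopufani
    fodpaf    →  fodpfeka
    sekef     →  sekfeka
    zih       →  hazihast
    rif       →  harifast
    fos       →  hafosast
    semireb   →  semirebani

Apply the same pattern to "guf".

hagufast

rif and fodpaf both end in -f yet inflect differently (harifast, fodpfeka), so the final letter is not what conditions the rule; the number of vowels is.
"guf" has 1 vowel. The stems with 1 vowel (rif → harifast, fos → hafosast, zih → hazihast) add ha- … -ast around the stem.
So guf → hagufast.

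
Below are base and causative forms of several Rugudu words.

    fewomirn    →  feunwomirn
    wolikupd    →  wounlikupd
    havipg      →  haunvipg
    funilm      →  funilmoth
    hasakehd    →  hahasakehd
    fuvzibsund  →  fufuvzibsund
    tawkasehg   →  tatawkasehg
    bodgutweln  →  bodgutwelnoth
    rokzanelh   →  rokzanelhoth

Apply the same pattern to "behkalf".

behkalfoth

tawkasehg and havipg both end in -g yet inflect differently (tatawkasehg, haunvipg), so the final letter is not what conditions the rule; the second-to-last letter is.
"behkalf" has second-to-last letter 'l'. The stems whose second-to-last letter is 'l' (rokzanelh → rokzanelhoth, funilm → funilmoth, bodgutweln → bodgutwelnoth) add -oth.
So behkalf → behkalfoth.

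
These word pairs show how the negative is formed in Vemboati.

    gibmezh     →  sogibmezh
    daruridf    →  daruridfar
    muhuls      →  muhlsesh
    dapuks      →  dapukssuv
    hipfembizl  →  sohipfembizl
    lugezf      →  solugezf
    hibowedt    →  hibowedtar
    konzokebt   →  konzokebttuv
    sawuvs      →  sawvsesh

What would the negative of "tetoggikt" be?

tetoggikttuv

konzokebt and hibowedt both end in -t yet inflect differently (konzokebttuv, hibowedtar), so the final letter is not what conditions the rule; the second-to-last letter is.
"tetoggikt" has second-to-last letter 'k'. The one such stem in the data (dapuks → dapukssuv) doubles the final consonant and adds -uv (as does konzokebt), so the same rule applies.
So tetoggikt → tetoggikttuv.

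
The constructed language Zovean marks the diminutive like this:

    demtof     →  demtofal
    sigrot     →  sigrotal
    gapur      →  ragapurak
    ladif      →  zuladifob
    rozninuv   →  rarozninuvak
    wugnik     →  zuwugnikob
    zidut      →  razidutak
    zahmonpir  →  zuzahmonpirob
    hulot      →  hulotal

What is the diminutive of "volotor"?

volotoral

"volotor" has last vowel 'o'. The stems whose last vowel is 'o' (hulot → hulotal, demtof → demtofal, sigrot → sigrotal) add -al.
The other patterns: stems whose last vowel is 'i' add zu- … -ob around the stem; stems whose last vowel is 'u' add ra- … -ak around the stem.
So volotor → volotoral.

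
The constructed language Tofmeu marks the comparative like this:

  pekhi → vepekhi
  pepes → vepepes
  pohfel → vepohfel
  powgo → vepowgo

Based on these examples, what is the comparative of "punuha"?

vepunuha

Every pair shown (pekhi → vepekhi, pepes → vepepes, pohfel → vepohfel, …) follows the same rule: add the prefix ve-.
So punuha → vepunuha.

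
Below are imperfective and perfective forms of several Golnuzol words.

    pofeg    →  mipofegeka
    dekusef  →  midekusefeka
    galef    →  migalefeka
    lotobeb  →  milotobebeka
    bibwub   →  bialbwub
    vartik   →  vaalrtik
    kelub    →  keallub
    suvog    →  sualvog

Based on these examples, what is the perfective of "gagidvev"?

migagidveveka

lotobeb and bibwub both end in -b yet inflect differently (milotobebeka, bialbwub), so the final letter is not what conditions the rule; the last vowel is.
"gagidvev" has last vowel 'e'. The stems whose last vowel is 'e' (pofeg → mipofegeka, dekusef → midekusefeka, galef → migalefeka) add mi- … -eka around the stem.
So gagidvev → migagidveveka.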